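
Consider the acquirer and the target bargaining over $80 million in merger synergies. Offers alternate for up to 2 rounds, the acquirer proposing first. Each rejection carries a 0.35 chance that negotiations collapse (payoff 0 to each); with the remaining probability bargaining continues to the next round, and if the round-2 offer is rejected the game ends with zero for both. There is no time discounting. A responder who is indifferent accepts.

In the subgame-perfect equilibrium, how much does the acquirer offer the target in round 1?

Round 2 (the target proposes): the acquirer will accept anything ≥ 0, so the target offers 0 and keeps 80.
Round 1 (the acquirer proposes): rejecting gives the target an expected 0.65 × 80 = 52. The acquirer offers 52 and keeps 80 − 52 = 28.

52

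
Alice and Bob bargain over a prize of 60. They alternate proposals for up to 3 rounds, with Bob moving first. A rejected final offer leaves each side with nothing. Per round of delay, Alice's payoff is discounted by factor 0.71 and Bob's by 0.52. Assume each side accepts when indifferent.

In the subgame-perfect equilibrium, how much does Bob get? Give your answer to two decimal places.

Round 3 (Bob proposes): Alice will accept anything ≥ 0, so Bob offers 0 and keeps 60.
Round 2 (Alice proposes): Bob can get 60 next round, worth 0.52 × 60 = 31.2 now; Alice offers that and keeps 28.8.
Round 1 (Bob proposes): Alice can get 28.8 next round, worth 0.71 × 28.8 = 20.448 now; Bob offers that and keeps 39.552.

39.55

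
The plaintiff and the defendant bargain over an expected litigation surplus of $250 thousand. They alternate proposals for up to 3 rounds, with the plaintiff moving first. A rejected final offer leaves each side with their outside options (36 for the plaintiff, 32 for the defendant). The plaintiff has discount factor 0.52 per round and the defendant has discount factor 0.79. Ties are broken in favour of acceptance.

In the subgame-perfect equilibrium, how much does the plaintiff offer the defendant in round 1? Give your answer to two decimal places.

Round 3 (the plaintiff proposes): the defendant gets 32 if talks fail, so the plaintiff offers 32 and keeps 218.
Round 2 (the defendant proposes): the plaintiff can get 218 next round, worth 0.52 × 218 = 113.36 now; the defendant offers that and keeps 136.64.
Round 1 (the plaintiff proposes): the defendant can get 136.64 next round, worth 0.79 × 136.64 = 107.9456 now, so the plaintiff offers 107.9456, keeping 142.0544.

107.95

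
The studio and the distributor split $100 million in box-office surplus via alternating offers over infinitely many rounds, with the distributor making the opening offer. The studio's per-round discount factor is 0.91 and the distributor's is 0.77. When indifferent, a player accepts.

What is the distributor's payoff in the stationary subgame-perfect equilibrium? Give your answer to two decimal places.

30.07

Let x be the distributor's share when the distributor proposes and y be the studio's share when the studio proposes.
The studio accepts iff offered ≥ 0.91·y, so x = 100 − 0.91y. Symmetrically y = 100 − 0.77x.
Substituting: x = 100 − 0.91(100 − 0.77x), giving x(1 − 0.77·0.91) = 100(1 − 0.91).
So x = 100 × 0.09 / 0.2993 ≈ 30.0702, and the studio receives 100 − x ≈ 69.9298.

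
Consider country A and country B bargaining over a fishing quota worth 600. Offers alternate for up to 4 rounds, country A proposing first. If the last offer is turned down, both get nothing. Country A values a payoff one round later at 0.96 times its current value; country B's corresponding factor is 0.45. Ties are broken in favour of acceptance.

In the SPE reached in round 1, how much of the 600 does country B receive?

Round 4 (country B proposes): country A will accept anything ≥ 0, so country B offers 0 and keeps 600.
Round 3 (country A proposes): country B can get 600 next round, worth 0.45 × 600 = 270 now; country A offers that and keeps 330.
Round 2 (country B proposes): country A can get 330 next round, worth 0.96 × 330 = 316.8 now, so country B offers 316.8, keeping 283.2.
Round 1 (country A proposes): country B can get 283.2 next round, worth 0.45 × 283.2 = 127.44 now. Country A offers 127.44 and keeps 600 − 127.44 = 472.56.

127.44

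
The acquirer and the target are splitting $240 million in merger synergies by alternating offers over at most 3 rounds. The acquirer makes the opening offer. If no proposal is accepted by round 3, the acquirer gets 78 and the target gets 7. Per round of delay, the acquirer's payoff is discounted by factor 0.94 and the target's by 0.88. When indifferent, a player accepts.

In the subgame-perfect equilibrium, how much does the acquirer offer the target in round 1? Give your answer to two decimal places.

Round 3 (the acquirer proposes): the target gets 7 if talks fail, so the acquirer offers 7 and keeps 233.
Round 2 (the target proposes): the acquirer can get 233 next round, worth 0.94 × 233 = 219.02 now; the target offers that and keeps 20.98.
Round 1 (the acquirer proposes): the target can get 20.98 next round, worth 0.88 × 20.98 = 18.4624 now; the acquirer offers that and keeps 221.5376.

18.46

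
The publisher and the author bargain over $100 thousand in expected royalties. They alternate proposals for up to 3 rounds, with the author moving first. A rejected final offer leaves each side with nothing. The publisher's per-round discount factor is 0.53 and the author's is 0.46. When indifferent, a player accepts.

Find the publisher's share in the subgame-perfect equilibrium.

Round 3 (the author proposes): rejection yields 0 for the publisher; the author offers 0 and keeps 100.
Round 2 (the publisher proposes): the author can get 100 next round, worth 0.46 × 100 = 46 now; the publisher offers that and keeps 54.
Round 1 (the author proposes): the publisher can get 54 next round, worth 0.53 × 54 = 28.62 now. The author offers 28.62 and keeps 100 − 28.62 = 71.38.

28.62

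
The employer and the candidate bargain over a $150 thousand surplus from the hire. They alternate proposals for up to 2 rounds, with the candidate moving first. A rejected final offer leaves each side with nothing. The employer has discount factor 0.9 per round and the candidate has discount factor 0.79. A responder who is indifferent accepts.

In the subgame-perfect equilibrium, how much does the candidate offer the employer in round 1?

135

Round 2 (the employer proposes): rejection yields 0 for the candidate; the employer offers 0 and keeps 150.
Round 1 (the candidate proposes): the employer can get 150 next round, worth 0.9 × 150 = 135 now. The candidate offers 135 and keeps 150 − 135 = 15.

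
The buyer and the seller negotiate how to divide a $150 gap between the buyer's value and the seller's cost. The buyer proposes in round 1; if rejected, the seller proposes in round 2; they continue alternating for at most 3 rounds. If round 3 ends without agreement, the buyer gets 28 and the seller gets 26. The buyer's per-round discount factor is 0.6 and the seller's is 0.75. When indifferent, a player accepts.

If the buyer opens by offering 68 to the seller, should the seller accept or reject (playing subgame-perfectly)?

Accept

Work out the seller's continuation value if the offer is rejected.
Round 3 (the buyer proposes): the seller gets 26 if talks fail, so the buyer offers 26 and keeps 124.
Round 2 (the seller proposes): the buyer can get 124 next round, worth 0.6 × 124 = 74.4 now; the seller offers that and keeps 75.6.
So by rejecting in round 1, the seller gets 75.6 next round, worth 0.75 × 75.6 = 56.7 now.
Offer 68 ≥ 56.7, so the seller accepts.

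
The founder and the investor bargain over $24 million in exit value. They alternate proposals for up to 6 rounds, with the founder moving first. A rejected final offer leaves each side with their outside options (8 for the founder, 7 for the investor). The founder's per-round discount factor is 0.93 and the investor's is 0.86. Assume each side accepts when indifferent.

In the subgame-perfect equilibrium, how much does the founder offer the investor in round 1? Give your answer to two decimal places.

Round 6 (the investor proposes): the founder gets 8 if talks fail, so the investor offers 8 and keeps 16.
Round 5 (the founder proposes): the investor can get 16 next round, worth 0.86 × 16 = 13.76 now. The founder offers 13.76 and keeps 24 − 13.76 = 10.24.
Round 4 (the investor proposes): the founder can get 10.24 next round, worth 0.93 × 10.24 = 9.5232 now. The investor offers 9.5232 and keeps 24 − 9.5232 = 14.4768.
Round 3 (the founder proposes): the investor can get 14.4768 next round, worth 0.86 × 14.4768 = 12.450048 now. The founder offers 12.450048 and keeps 24 − 12.450048 = 11.549952.
Round 2 (the investor proposes): the founder can get 11.549952 next round, worth 0.93 × 11.549952 = 10.74145536 now; the investor offers that and keeps 13.25854464.
Round 1 (the founder proposes): the investor can get 13.25854464 next round, worth 0.86 × 13.25854464 = 11.4023483904 now. The founder offers 11.4023483904 and keeps 24 − 11.4023483904 = 12.5976516096.

11.40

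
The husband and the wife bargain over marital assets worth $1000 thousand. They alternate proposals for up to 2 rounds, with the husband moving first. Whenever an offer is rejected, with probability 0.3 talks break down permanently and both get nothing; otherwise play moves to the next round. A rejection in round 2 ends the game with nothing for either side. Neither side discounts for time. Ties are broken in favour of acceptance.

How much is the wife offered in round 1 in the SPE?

700

Round 2 (the wife proposes): the husband will accept anything ≥ 0, so the wife offers 0 and keeps 1000.
Round 1 (the husband proposes): rejecting gives the wife an expected 0.7 × 1000 = 700, so the husband offers 700, keeping 300.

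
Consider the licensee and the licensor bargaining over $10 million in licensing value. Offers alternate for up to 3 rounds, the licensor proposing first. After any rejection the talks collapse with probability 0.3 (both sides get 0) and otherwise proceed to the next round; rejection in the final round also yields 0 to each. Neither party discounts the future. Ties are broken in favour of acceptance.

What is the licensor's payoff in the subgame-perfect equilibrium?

7.9

Round 3 (the licensor proposes): rejection yields 0 for the licensee; the licensor offers 0 and keeps 10.
Round 2 (the licensee proposes): rejecting gives the licensor an expected 0.7 × 10 = 7. The licensee offers 7 and keeps 10 − 7 = 3.
Round 1 (the licensor proposes): rejecting gives the licensee an expected 0.7 × 3 = 2.1; the licensor offers that and keeps 7.9.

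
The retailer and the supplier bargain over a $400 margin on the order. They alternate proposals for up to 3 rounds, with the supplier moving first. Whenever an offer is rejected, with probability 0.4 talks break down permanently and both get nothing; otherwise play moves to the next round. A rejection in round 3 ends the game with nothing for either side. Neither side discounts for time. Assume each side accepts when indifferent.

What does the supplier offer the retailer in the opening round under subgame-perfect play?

96

Round 3 (the supplier proposes): the retailer will accept anything ≥ 0, so the supplier offers 0 and keeps 400.
Round 2 (the retailer proposes): rejecting gives the supplier an expected 0.6 × 400 = 240, so the retailer offers 240, keeping 160.
Round 1 (the supplier proposes): rejecting gives the retailer an expected 0.6 × 160 = 96, so the supplier offers 96, keeping 304.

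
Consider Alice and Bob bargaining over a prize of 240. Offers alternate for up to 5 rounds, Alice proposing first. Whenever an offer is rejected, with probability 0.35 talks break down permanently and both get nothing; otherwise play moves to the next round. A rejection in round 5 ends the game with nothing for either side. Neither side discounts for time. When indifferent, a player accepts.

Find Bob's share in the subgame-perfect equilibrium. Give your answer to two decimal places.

Round 5 (Alice proposes): rejection yields 0 for Bob; Alice offers 0 and keeps 240.
Round 4 (Bob proposes): rejecting gives Alice an expected 0.65 × 240 = 156. Bob offers 156 and keeps 240 − 156 = 84.
Round 3 (Alice proposes): rejecting gives Bob an expected 0.65 × 84 = 54.6, so Alice offers 54.6, keeping 185.4.
Round 2 (Bob proposes): rejecting gives Alice an expected 0.65 × 185.4 = 120.51; Bob offers that and keeps 119.49.
Round 1 (Alice proposes): rejecting gives Bob an expected 0.65 × 119.49 = 77.6685. Alice offers 77.6685 and keeps 240 − 77.6685 = 162.3315.

77.67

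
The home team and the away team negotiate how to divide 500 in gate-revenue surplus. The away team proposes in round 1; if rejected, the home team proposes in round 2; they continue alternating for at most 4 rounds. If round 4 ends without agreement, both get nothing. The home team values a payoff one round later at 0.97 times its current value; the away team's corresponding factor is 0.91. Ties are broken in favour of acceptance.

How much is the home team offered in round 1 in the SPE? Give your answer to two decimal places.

Work backward from the last round.
Round 4 (the home team proposes): rejection yields 0 for the away team; the home team offers 0 and keeps 500.
Round 3 (the away team proposes): the home team can get 500 next round, worth 0.97 × 500 = 485 now; the away team offers that and keeps 15.
Round 2 (the home team proposes): the away team can get 15 next round, worth 0.91 × 15 = 13.65 now. The home team offers 13.65 and keeps 500 − 13.65 = 486.35.
Round 1 (the away team proposes): the home team can get 486.35 next round, worth 0.97 × 486.35 = 471.7595 now, so the away team offers 471.7595, keeping 28.2405.

471.76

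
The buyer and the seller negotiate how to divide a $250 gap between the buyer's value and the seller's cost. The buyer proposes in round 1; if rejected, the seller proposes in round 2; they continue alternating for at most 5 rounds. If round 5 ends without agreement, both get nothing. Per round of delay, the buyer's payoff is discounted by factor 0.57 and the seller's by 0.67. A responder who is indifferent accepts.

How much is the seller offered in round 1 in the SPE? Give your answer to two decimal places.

Round 5 (the buyer proposes): the seller will accept anything ≥ 0, so the buyer offers 0 and keeps 250.
Round 4 (the seller proposes): the buyer can get 250 next round, worth 0.57 × 250 = 142.5 now. The seller offers 142.5 and keeps 250 − 142.5 = 107.5.
Round 3 (the buyer proposes): the seller can get 107.5 next round, worth 0.67 × 107.5 = 72.025 now; the buyer offers that and keeps 177.975.
Round 2 (the seller proposes): the buyer can get 177.975 next round, worth 0.57 × 177.975 = 101.44575 now. The seller offers 101.44575 and keeps 250 − 101.44575 = 148.55425.
Round 1 (the buyer proposes): the seller can get 148.55425 next round, worth 0.67 × 148.55425 = 99.5313475 now. The buyer offers 99.5313475 and keeps 250 − 99.5313475 = 150.4686525.

99.53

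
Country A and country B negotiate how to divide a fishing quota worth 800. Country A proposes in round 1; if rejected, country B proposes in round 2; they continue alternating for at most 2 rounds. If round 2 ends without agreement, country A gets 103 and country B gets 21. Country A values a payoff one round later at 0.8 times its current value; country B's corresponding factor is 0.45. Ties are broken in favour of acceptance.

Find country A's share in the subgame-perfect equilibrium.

Work backward from the last round.
Round 2 (country B proposes): country A gets 103 if talks fail, so country B offers 103 and keeps 697.
Round 1 (country A proposes): country B can get 697 next round, worth 0.45 × 697 = 313.65 now. Country A offers 313.65 and keeps 800 − 313.65 = 486.35.

486.35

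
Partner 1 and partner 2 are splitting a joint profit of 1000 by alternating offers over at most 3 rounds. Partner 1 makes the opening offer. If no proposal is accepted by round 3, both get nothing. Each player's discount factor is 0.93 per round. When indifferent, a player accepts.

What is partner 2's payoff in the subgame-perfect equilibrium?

65.1

Round 3 (partner 1 proposes): rejection yields 0 for partner 2; partner 1 offers 0 and keeps 1000.
Round 2 (partner 2 proposes): partner 1 can get 1000 next round, worth 0.93 × 1000 = 930 now, so partner 2 offers 930, keeping 70.
Round 1 (partner 1 proposes): partner 2 can get 70 next round, worth 0.93 × 70 = 65.1 now, so partner 1 offers 65.1, keeping 934.9.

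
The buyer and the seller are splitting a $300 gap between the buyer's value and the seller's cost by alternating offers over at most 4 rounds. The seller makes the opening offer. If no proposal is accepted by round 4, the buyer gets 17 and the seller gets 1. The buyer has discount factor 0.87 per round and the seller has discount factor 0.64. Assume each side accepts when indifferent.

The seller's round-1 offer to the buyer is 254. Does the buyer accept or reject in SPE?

Accept

Work out the buyer's continuation value if the offer is rejected.
Round 4 (the buyer proposes): the seller gets 1 if talks fail, so the buyer offers 1 and keeps 299.
Round 3 (the seller proposes): the buyer can get 299 next round, worth 0.87 × 299 = 260.13 now, so the seller offers 260.13, keeping 39.87.
Round 2 (the buyer proposes): the seller can get 39.87 next round, worth 0.64 × 39.87 = 25.5168 now. The buyer offers 25.5168 and keeps 300 − 25.5168 = 274.4832.
So by rejecting in round 1, the buyer gets 274.4832 next round, worth 0.87 × 274.4832 = 238.800384 now.
Offer 254 ≥ 238.800384, so the buyer accepts.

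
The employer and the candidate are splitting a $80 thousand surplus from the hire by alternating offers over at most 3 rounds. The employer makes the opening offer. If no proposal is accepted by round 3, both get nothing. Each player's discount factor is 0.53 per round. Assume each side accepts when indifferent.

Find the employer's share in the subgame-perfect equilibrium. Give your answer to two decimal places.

60.07

Round 3 (the employer proposes): rejection yields 0 for the candidate; the employer offers 0 and keeps 80.
Round 2 (the candidate proposes): the employer can get 80 next round, worth 0.53 × 80 = 42.4 now, so the candidate offers 42.4, keeping 37.6.
Round 1 (the employer proposes): the candidate can get 37.6 next round, worth 0.53 × 37.6 = 19.928 now; the employer offers that and keeps 60.072.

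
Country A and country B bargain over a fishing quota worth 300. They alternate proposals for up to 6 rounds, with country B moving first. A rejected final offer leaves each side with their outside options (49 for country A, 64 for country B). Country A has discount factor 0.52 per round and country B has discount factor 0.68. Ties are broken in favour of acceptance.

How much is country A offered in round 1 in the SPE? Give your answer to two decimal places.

Solve by backward induction from round 6.
Round 6 (country A proposes): country B gets 64 if talks fail, so country A offers 64 and keeps 236.
Round 5 (country B proposes): country A can get 236 next round, worth 0.52 × 236 = 122.72 now. Country B offers 122.72 and keeps 300 − 122.72 = 177.28.
Round 4 (country A proposes): country B can get 177.28 next round, worth 0.68 × 177.28 = 120.5504 now. Country A offers 120.5504 and keeps 300 − 120.5504 = 179.4496.
Round 3 (country B proposes): country A can get 179.4496 next round, worth 0.52 × 179.4496 = 93.313792 now. Country B offers 93.313792 and keeps 300 − 93.313792 = 206.686208.
Round 2 (country A proposes): country B can get 206.686208 next round, worth 0.68 × 206.686208 = 140.54662144 now, so country A offers 140.54662144, keeping 159.45337856.
Round 1 (country B proposes): country A can get 159.45337856 next round, worth 0.52 × 159.45337856 = 82.9157568512 now, so country B offers 82.9157568512, keeping 217.0842431488.

82.92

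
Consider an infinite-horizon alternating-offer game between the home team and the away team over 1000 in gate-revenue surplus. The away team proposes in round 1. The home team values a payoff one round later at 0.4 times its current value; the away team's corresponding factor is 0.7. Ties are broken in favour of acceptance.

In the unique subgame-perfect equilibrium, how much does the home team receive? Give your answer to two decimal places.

166.67

When the away team proposes, the home team accepts any offer worth at least 0.4 times what the home team would get by proposing next round; and vice versa.
This gives x = 1000 − 0.4y and y = 1000 − 0.7x, where x and y are each side's share when it proposes.
Hence (1 − 0.4·0.7)x = 1000(1 − 0.4), i.e. 0.72·x = 600.
x ≈ 833.3333; the home team's share is 1000 − x ≈ 166.6667.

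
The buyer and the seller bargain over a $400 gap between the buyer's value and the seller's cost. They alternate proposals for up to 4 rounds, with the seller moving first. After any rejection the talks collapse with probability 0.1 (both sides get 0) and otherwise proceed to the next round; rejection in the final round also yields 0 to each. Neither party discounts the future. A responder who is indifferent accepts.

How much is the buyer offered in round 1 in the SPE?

327.6

Round 4 (the buyer proposes): the seller will accept anything ≥ 0, so the buyer offers 0 and keeps 400.
Round 3 (the seller proposes): rejecting gives the buyer an expected 0.9 × 400 = 360, so the seller offers 360, keeping 40.
Round 2 (the buyer proposes): rejecting gives the seller an expected 0.9 × 40 = 36, so the buyer offers 36, keeping 364.
Round 1 (the seller proposes): rejecting gives the buyer an expected 0.9 × 364 = 327.6, so the seller offers 327.6, keeping 72.4.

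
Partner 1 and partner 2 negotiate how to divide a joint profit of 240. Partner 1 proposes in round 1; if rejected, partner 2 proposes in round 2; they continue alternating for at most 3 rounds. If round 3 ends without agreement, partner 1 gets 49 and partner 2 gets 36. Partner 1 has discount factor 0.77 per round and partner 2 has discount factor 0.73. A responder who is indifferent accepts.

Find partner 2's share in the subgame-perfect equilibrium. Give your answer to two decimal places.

Round 3 (partner 1 proposes): partner 2 gets 36 if talks fail, so partner 1 offers 36 and keeps 204.
Round 2 (partner 2 proposes): partner 1 can get 204 next round, worth 0.77 × 204 = 157.08 now; partner 2 offers that and keeps 82.92.
Round 1 (partner 1 proposes): partner 2 can get 82.92 next round, worth 0.73 × 82.92 = 60.5316 now; partner 1 offers that and keeps 179.4684.

60.53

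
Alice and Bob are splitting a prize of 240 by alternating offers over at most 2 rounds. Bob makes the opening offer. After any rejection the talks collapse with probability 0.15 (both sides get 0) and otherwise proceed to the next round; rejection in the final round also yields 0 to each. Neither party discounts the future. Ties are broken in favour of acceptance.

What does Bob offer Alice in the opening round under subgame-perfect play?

204

By backward induction:
Round 2 (Alice proposes): rejection yields 0 for Bob; Alice offers 0 and keeps 240.
Round 1 (Bob proposes): rejecting gives Alice an expected 0.85 × 240 = 204. Bob offers 204 and keeps 240 − 204 = 36.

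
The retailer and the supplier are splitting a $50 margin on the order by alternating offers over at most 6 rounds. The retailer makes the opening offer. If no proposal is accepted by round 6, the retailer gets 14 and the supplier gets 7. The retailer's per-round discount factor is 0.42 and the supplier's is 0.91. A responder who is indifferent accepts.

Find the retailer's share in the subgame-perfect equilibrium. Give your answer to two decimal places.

8.74

Work backward from the last round.
Round 6 (the supplier proposes): the retailer gets 14 if talks fail, so the supplier offers 14 and keeps 36.
Round 5 (the retailer proposes): the supplier can get 36 next round, worth 0.91 × 36 = 32.76 now; the retailer offers that and keeps 17.24.
Round 4 (the supplier proposes): the retailer can get 17.24 next round, worth 0.42 × 17.24 = 7.2408 now, so the supplier offers 7.2408, keeping 42.7592.
Round 3 (the retailer proposes): the supplier can get 42.7592 next round, worth 0.91 × 42.7592 = 38.910872 now, so the retailer offers 38.910872, keeping 11.089128.
Round 2 (the supplier proposes): the retailer can get 11.089128 next round, worth 0.42 × 11.089128 = 4.65743376 now, so the supplier offers 4.65743376, keeping 45.34256624.
Round 1 (the retailer proposes): the supplier can get 45.34256624 next round, worth 0.91 × 45.34256624 = 41.2617352784 now, so the retailer offers 41.2617352784, keeping 8.7382647216.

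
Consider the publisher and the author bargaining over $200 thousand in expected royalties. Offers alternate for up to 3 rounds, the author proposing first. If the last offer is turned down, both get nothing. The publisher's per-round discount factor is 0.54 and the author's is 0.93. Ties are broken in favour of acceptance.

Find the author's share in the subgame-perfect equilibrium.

Round 3 (the author proposes): the publisher will accept anything ≥ 0, so the author offers 0 and keeps 200.
Round 2 (the publisher proposes): the author can get 200 next round, worth 0.93 × 200 = 186 now. The publisher offers 186 and keeps 200 − 186 = 14.
Round 1 (the author proposes): the publisher can get 14 next round, worth 0.54 × 14 = 7.56 now. The author offers 7.56 and keeps 200 − 7.56 = 192.44.

192.44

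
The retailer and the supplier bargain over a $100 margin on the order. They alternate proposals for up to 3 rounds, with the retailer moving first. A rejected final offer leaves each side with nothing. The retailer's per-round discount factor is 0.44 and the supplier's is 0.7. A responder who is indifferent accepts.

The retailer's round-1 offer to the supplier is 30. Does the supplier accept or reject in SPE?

Round 3 (the retailer proposes): the supplier will accept anything ≥ 0, so the retailer offers 0 and keeps 100.
Round 2 (the supplier proposes): the retailer can get 100 next round, worth 0.44 × 100 = 44 now. The supplier offers 44 and keeps 100 − 44 = 56.
So by rejecting in round 1, the supplier gets 56 next round, worth 0.7 × 56 = 39.2 now.
Offer 30 < 39.2, so the supplier rejects.

Reject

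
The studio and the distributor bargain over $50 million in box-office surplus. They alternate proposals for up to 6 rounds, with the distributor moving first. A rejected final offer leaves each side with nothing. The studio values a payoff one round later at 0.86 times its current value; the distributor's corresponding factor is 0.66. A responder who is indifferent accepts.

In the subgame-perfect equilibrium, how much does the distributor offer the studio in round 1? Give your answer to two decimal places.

36.77

Round 6 (the studio proposes): the distributor will accept anything ≥ 0, so the studio offers 0 and keeps 50.
Round 5 (the distributor proposes): the studio can get 50 next round, worth 0.86 × 50 = 43 now; the distributor offers that and keeps 7.
Round 4 (the studio proposes): the distributor can get 7 next round, worth 0.66 × 7 = 4.62 now. The studio offers 4.62 and keeps 50 − 4.62 = 45.38.
Round 3 (the distributor proposes): the studio can get 45.38 next round, worth 0.86 × 45.38 = 39.0268 now, so the distributor offers 39.0268, keeping 10.9732.
Round 2 (the studio proposes): the distributor can get 10.9732 next round, worth 0.66 × 10.9732 = 7.242312 now, so the studio offers 7.242312, keeping 42.757688.
Round 1 (the distributor proposes): the studio can get 42.757688 next round, worth 0.86 × 42.757688 = 36.77161168 now; the distributor offers that and keeps 13.22838832.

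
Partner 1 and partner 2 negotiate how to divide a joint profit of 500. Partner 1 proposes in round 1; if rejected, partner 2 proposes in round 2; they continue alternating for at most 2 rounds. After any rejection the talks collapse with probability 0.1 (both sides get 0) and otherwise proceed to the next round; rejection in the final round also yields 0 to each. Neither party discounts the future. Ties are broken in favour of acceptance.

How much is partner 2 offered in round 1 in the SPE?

450

Round 2 (partner 2 proposes): partner 1 will accept anything ≥ 0, so partner 2 offers 0 and keeps 500.
Round 1 (partner 1 proposes): rejecting gives partner 2 an expected 0.9 × 500 = 450. Partner 1 offers 450 and keeps 500 − 450 = 50.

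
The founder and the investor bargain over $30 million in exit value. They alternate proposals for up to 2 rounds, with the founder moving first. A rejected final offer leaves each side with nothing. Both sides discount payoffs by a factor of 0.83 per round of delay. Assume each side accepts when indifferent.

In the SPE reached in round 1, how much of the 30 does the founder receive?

Round 2 (the investor proposes): rejection yields 0 for the founder; the investor offers 0 and keeps 30.
Round 1 (the founder proposes): the investor can get 30 next round, worth 0.83 × 30 = 24.9 now. The founder offers 24.9 and keeps 30 − 24.9 = 5.1.

5.1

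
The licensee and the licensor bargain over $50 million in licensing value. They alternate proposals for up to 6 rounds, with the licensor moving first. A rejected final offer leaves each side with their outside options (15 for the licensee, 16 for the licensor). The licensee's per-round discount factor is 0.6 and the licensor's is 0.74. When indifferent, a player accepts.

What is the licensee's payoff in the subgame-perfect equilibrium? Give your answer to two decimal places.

By backward induction:
Round 6 (the licensee proposes): the licensor gets 16 if talks fail, so the licensee offers 16 and keeps 34.
Round 5 (the licensor proposes): the licensee can get 34 next round, worth 0.6 × 34 = 20.4 now. The licensor offers 20.4 and keeps 50 − 20.4 = 29.6.
Round 4 (the licensee proposes): the licensor can get 29.6 next round, worth 0.74 × 29.6 = 21.904 now; the licensee offers that and keeps 28.096.
Round 3 (the licensor proposes): the licensee can get 28.096 next round, worth 0.6 × 28.096 = 16.8576 now. The licensor offers 16.8576 and keeps 50 − 16.8576 = 33.1424.
Round 2 (the licensee proposes): the licensor can get 33.1424 next round, worth 0.74 × 33.1424 = 24.525376 now, so the licensee offers 24.525376, keeping 25.474624.
Round 1 (the licensor proposes): the licensee can get 25.474624 next round, worth 0.6 × 25.474624 = 15.2847744 now. The licensor offers 15.2847744 and keeps 50 − 15.2847744 = 34.7152256.

15.28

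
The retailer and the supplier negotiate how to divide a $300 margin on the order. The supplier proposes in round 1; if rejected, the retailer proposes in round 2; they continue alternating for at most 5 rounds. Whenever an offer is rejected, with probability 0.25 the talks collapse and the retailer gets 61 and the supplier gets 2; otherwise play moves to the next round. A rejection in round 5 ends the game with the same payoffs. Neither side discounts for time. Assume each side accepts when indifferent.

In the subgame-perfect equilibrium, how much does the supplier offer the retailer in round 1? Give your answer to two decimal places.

130.43

Round 5 (the supplier proposes): the retailer gets 61 if talks fail, so the supplier offers 61 and keeps 239.
Round 4 (the retailer proposes): rejecting gives the supplier an expected 0.75 × 239 + 0.25 × 2 = 179.75; the retailer offers that and keeps 120.25.
Round 3 (the supplier proposes): rejecting gives the retailer an expected 0.75 × 120.25 + 0.25 × 61 = 105.4375. The supplier offers 105.4375 and keeps 300 − 105.4375 = 194.5625.
Round 2 (the retailer proposes): rejecting gives the supplier an expected 0.75 × 194.5625 + 0.25 × 2 = 146.421875; the retailer offers that and keeps 153.578125.
Round 1 (the supplier proposes): rejecting gives the retailer an expected 0.75 × 153.578125 + 0.25 × 61 = 130.43359375; the supplier offers that and keeps 169.56640625.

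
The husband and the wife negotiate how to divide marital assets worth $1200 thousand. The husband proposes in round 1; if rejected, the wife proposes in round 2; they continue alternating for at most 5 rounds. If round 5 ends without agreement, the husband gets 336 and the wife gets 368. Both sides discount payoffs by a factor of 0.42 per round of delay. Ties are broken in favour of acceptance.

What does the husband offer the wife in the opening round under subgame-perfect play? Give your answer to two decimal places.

Round 5 (the husband proposes): the wife gets 368 if talks fail, so the husband offers 368 and keeps 832.
Round 4 (the wife proposes): the husband can get 832 next round, worth 0.42 × 832 = 349.44 now. The wife offers 349.44 and keeps 1200 − 349.44 = 850.56.
Round 3 (the husband proposes): the wife can get 850.56 next round, worth 0.42 × 850.56 = 357.2352 now. The husband offers 357.2352 and keeps 1200 − 357.2352 = 842.7648.
Round 2 (the wife proposes): the husband can get 842.7648 next round, worth 0.42 × 842.7648 = 353.961216 now; the wife offers that and keeps 846.038784.
Round 1 (the husband proposes): the wife can get 846.038784 next round, worth 0.42 × 846.038784 = 355.33628928 now; the husband offers that and keeps 844.66371072.

355.34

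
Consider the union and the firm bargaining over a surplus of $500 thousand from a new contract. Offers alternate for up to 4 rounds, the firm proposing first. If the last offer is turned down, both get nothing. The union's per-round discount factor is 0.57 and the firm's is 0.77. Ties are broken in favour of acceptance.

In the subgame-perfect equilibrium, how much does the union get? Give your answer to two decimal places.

190.64

Work backward from the last round.
Round 4 (the union proposes): rejection yields 0 for the firm; the union offers 0 and keeps 500.
Round 3 (the firm proposes): the union can get 500 next round, worth 0.57 × 500 = 285 now; the firm offers that and keeps 215.
Round 2 (the union proposes): the firm can get 215 next round, worth 0.77 × 215 = 165.55 now. The union offers 165.55 and keeps 500 − 165.55 = 334.45.
Round 1 (the firm proposes): the union can get 334.45 next round, worth 0.57 × 334.45 = 190.6365 now. The firm offers 190.6365 and keeps 500 − 190.6365 = 309.3635.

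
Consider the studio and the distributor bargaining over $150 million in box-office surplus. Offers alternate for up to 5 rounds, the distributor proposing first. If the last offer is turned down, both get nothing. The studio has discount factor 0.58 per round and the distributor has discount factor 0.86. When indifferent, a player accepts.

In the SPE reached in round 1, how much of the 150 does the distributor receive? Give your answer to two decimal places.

Work backward from the last round.
Round 5 (the distributor proposes): the studio will accept anything ≥ 0, so the distributor offers 0 and keeps 150.
Round 4 (the studio proposes): the distributor can get 150 next round, worth 0.86 × 150 = 129 now; the studio offers that and keeps 21.
Round 3 (the distributor proposes): the studio can get 21 next round, worth 0.58 × 21 = 12.18 now; the distributor offers that and keeps 137.82.
Round 2 (the studio proposes): the distributor can get 137.82 next round, worth 0.86 × 137.82 = 118.5252 now, so the studio offers 118.5252, keeping 31.4748.
Round 1 (the distributor proposes): the studio can get 31.4748 next round, worth 0.58 × 31.4748 = 18.255384 now; the distributor offers that and keeps 131.744616.

131.74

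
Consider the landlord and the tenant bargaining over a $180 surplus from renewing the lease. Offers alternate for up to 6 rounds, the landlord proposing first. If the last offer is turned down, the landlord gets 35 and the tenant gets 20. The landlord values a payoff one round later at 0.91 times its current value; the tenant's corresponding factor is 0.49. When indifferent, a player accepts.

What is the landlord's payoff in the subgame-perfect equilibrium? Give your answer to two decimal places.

154.40

Solve by backward induction from round 6.
Round 6 (the tenant proposes): the landlord gets 35 if talks fail, so the tenant offers 35 and keeps 145.
Round 5 (the landlord proposes): the tenant can get 145 next round, worth 0.49 × 145 = 71.05 now; the landlord offers that and keeps 108.95.
Round 4 (the tenant proposes): the landlord can get 108.95 next round, worth 0.91 × 108.95 = 99.1445 now. The tenant offers 99.1445 and keeps 180 − 99.1445 = 80.8555.
Round 3 (the landlord proposes): the tenant can get 80.8555 next round, worth 0.49 × 80.8555 = 39.619195 now. The landlord offers 39.619195 and keeps 180 − 39.619195 = 140.380805.
Round 2 (the tenant proposes): the landlord can get 140.380805 next round, worth 0.91 × 140.380805 = 127.74653255 now, so the tenant offers 127.74653255, keeping 52.25346745.
Round 1 (the landlord proposes): the tenant can get 52.25346745 next round, worth 0.49 × 52.25346745 = 25.6041990505 now; the landlord offers that and keeps 154.3958009495.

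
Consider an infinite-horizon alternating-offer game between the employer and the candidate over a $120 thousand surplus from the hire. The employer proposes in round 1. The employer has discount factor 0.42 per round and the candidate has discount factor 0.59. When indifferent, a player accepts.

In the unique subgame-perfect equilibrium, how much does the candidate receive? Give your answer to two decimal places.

54.59

Let x be the employer's share when the employer proposes and y be the candidate's share when the candidate proposes.
The candidate accepts iff offered ≥ 0.59·y, so x = 120 − 0.59y. Symmetrically y = 120 − 0.42x.
Substituting: x = 120 − 0.59(120 − 0.42x), giving x(1 − 0.42·0.59) = 120(1 − 0.59).
So x = 120 × 0.41 / 0.7522 ≈ 65.4081, and the candidate receives 120 − x ≈ 54.5919.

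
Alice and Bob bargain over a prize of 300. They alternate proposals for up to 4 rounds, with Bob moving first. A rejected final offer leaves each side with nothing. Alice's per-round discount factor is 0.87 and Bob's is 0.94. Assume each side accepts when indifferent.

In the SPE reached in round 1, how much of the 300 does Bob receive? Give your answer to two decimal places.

Round 4 (Alice proposes): Bob will accept anything ≥ 0, so Alice offers 0 and keeps 300.
Round 3 (Bob proposes): Alice can get 300 next round, worth 0.87 × 300 = 261 now; Bob offers that and keeps 39.
Round 2 (Alice proposes): Bob can get 39 next round, worth 0.94 × 39 = 36.66 now; Alice offers that and keeps 263.34.
Round 1 (Bob proposes): Alice can get 263.34 next round, worth 0.87 × 263.34 = 229.1058 now, so Bob offers 229.1058, keeping 70.8942.

70.89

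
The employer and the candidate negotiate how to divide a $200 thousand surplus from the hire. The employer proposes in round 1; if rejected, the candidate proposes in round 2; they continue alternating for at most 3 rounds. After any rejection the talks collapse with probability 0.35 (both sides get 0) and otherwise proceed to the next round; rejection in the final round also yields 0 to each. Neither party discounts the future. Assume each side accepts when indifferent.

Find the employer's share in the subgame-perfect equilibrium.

154.5

Round 3 (the employer proposes): the candidate will accept anything ≥ 0, so the employer offers 0 and keeps 200.
Round 2 (the candidate proposes): rejecting gives the employer an expected 0.65 × 200 = 130. The candidate offers 130 and keeps 200 − 130 = 70.
Round 1 (the employer proposes): rejecting gives the candidate an expected 0.65 × 70 = 45.5, so the employer offers 45.5, keeping 154.5.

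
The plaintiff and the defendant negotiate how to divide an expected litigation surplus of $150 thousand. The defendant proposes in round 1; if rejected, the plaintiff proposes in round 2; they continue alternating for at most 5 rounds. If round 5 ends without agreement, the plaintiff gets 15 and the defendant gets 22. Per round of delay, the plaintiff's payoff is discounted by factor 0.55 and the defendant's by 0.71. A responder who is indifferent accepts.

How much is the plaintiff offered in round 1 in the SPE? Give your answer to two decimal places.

By backward induction:
Round 5 (the defendant proposes): the plaintiff gets 15 if talks fail, so the defendant offers 15 and keeps 135.
Round 4 (the plaintiff proposes): the defendant can get 135 next round, worth 0.71 × 135 = 95.85 now, so the plaintiff offers 95.85, keeping 54.15.
Round 3 (the defendant proposes): the plaintiff can get 54.15 next round, worth 0.55 × 54.15 = 29.7825 now, so the defendant offers 29.7825, keeping 120.2175.
Round 2 (the plaintiff proposes): the defendant can get 120.2175 next round, worth 0.71 × 120.2175 = 85.354425 now. The plaintiff offers 85.354425 and keeps 150 − 85.354425 = 64.645575.
Round 1 (the defendant proposes): the plaintiff can get 64.645575 next round, worth 0.55 × 64.645575 = 35.55506625 now, so the defendant offers 35.55506625, keeping 114.44493375.

35.56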